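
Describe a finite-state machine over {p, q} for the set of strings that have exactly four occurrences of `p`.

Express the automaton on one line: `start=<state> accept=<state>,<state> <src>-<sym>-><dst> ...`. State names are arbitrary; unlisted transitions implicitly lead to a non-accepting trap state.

start=s0 accept=s4 s0-p->s1 s0-q->s0 s1-p->s2 s1-q->s1 s2-p->s3 s2-q->s2 s3-p->s4 s3-q->s3 s4-p->s5 s4-q->s4 s5-p->s5 s5-q->s5

Only the number of `p`s matters, and only up to 5. Make a chain s0 → s1 → s2 → s3 → s4 → s5 advanced by each `p` (with s5 absorbing); every other symbol self-loops. The accepting set is {s4}.
6 states suffice.
        p   q  
>  s0   s1  s0 
   s1   s2  s1 
   s2   s3  s2 
   s3   s4  s3 
 * s4   s5  s4 
   s5   s5  s5 
(> = start, * = accepting)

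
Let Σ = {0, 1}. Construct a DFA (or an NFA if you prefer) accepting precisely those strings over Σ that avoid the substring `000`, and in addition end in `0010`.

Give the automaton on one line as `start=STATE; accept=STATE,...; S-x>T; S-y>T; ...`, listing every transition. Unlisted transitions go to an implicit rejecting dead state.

start=s0; accept=s5; s0-0>s1; s0-1>s0; s1-0>s2; s1-1>s0; s2-0>s3; s2-1>s4; s3-0>s3; s3-1>s3; s4-0>s5; s4-1>s0; s5-0>s2; s5-1>s0

Handle the two conditions separately and then intersect. One (4 states) tracks partial matches of the forbidden pattern `000`; the other (5 states) tracks how much of the suffix `0010` has currently been matched. Each combined state is a pair, one component from each; accept when both components accept. Minimizing collapses redundant product states.
With 6 states:
        0   1  
>  s0   s1  s0 
   s1   s2  s0 
   s2   s3  s4 
   s3   s3  s3 
   s4   s5  s0 
 * s5   s2  s0 
(> = start, * = accepting)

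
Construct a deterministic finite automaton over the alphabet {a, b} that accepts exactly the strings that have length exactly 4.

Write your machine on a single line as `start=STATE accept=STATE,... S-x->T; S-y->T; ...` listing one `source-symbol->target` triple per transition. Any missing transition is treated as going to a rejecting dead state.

Count input length up to 5: every symbol moves from q0 toward q5, which means 'more than 4' and absorbs. Accept from {q4}.
6 states suffice.
        a   b  
>  q0   q1  q1 
   q1   q2  q2 
   q2   q3  q3 
   q3   q4  q4 
 * q4   q5  q5 
   q5   q5  q5 
(> = start, * = accepting)

start=q0; accept=q4; q0-a->q1; q0-b->q1; q1-a->q2; q1-b->q2; q2-a->q3; q2-b->q3; q3-a->q4; q3-b->q4; q4-a->q5; q4-b->q5; q5-a->q5; q5-b->q5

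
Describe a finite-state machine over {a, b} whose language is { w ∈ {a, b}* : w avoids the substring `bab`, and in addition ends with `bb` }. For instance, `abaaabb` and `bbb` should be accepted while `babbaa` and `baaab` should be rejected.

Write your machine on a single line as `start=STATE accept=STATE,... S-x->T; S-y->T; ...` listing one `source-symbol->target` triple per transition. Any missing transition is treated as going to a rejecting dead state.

Run two small machines in parallel and take their product. The first has 4 states tracking partial matches of the forbidden pattern `bab`; the second has 3 states tracking how much of the suffix `bb` has currently been matched. A product state is a pair (one from each), accepting exactly when both do.
7 states suffice.
        a   b  
>  s0   s0  s1 
   s1   s2  s3 
   s2   s0  s4 
 * s3   s2  s3 
   s4   s5  s6 
   s5   s5  s4 
   s6   s5  s6 
(> = start, * = accepting)

start=s0; accept=s3; s0-a->s0; s0-b->s1; s1-a->s2; s1-b->s3; s2-a->s0; s2-b->s4; s3-a->s2; s3-b->s3; s4-a->s5; s4-b->s6; s5-a->s5; s5-b->s4; s6-a->s5; s6-b->s6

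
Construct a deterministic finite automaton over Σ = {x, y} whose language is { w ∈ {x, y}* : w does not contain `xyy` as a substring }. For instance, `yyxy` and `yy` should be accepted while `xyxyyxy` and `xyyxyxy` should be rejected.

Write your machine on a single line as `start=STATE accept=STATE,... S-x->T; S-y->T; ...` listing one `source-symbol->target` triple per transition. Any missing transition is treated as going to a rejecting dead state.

Track partial matches of the forbidden pattern `xyy`. State q3 is a dead state reached once `xyy` has occurred; every other state accepts. q0 means no part of `xyy` is currently matched.
With 4 states:
        x   y  
>* q0   q1  q0 
 * q1   q1  q2 
 * q2   q1  q3 
   q3   q3  q3 
(> = start, * = accepting)

start=q0; accept=q0,q1,q2; q0-x->q1; q0-y->q0; q1-x->q1; q1-y->q2; q2-x->q1; q2-y->q3; q3-x->q3; q3-y->q3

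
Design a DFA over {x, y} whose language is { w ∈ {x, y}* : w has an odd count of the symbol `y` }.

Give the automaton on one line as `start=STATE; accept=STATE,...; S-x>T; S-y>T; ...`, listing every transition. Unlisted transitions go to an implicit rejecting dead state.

Keep the running count of `y`s modulo 2: each `y` advances along the cycle S0 → S1 → S0 while other symbols loop. Accept at S1.
With 2 states:
        x   y  
>  S0   S0  S1 
 * S1   S1  S0 
(> = start, * = accepting)

start=S0; accept=S1; S0-x>S0; S0-y>S1; S1-x>S1; S1-y>S0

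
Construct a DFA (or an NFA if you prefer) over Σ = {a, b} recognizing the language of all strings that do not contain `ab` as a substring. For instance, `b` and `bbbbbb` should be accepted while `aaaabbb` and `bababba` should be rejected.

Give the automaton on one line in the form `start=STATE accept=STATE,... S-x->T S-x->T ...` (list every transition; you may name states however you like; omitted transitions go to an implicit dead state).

Track partial matches of the forbidden pattern `ab`. State q2 is a dead state reached once `ab` has occurred; every other state accepts. q0 means no part of `ab` is currently matched.
A 3-state machine:
        a   b  
>* q0   q1  q0 
 * q1   q1  q2 
   q2   q2  q2 
(> = start, * = accepting)

start=q0 accept=q0,q1 q0-a->q1 q0-b->q0 q1-a->q1 q1-b->q2 q2-a->q2 q2-b->q2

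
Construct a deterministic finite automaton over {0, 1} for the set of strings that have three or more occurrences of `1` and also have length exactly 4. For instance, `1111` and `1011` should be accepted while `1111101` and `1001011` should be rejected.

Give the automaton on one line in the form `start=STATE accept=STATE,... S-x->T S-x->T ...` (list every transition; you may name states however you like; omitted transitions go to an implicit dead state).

start=A accept=N,O A-0->B A-1->C B-0->D B-1->E C-0->E C-1->F D-0->G D-1->H E-0->H E-1->I F-0->I F-1->J G-0->K G-1->L H-0->L H-1->M I-0->M I-1->N J-0->N J-1->O K-0->P K-1->Q L-0->Q L-1->R M-0->R M-1->S N-0->S N-1->T O-0->T O-1->T P-0->P P-1->Q Q-0->Q Q-1->R R-0->R R-1->S S-0->S S-1->T T-0->T T-1->T

Handle the two conditions separately and then intersect. The first has 5 states tracking the count of `1`s, saturating at 4; the second has 6 states tracking the input length, saturating at 5. A product state is a pair (one from each), accepting exactly when both do.
       0  1 
>  A   B  C 
   B   D  E 
   C   E  F 
   D   G  H 
   E   H  I 
   F   I  J 
   G   K  L 
   H   L  M 
   I   M  N 
   J   N  O 
   K   P  Q 
   L   Q  R 
   M   R  S 
 * N   S  T 
 * O   T  T 
   P   P  Q 
   Q   Q  R 
   R   R  S 
   S   S  T 
   T   T  T 
(> = start, * = accepting)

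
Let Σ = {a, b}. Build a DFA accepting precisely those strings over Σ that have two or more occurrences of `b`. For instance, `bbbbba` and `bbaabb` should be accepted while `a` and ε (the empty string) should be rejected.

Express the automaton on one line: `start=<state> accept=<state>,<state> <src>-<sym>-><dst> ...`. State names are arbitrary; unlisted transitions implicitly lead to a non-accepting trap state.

Only the number of `b`s matters, and only up to 3. Make a chain S0 → S1 → S2 → S3 advanced by each `b` (with S3 absorbing); every other symbol self-loops. The accepting set is {S2, S3}.
A 4-state machine:
        a   b  
>  S0   S0  S1 
   S1   S1  S2 
 * S2   S2  S3 
 * S3   S3  S3 
(> = start, * = accepting)

start=S0 accept=S2,S3 S0-a->S0 S0-b->S1 S1-a->S1 S1-b->S2 S2-a->S2 S2-b->S3 S3-a->S3 S3-b->S3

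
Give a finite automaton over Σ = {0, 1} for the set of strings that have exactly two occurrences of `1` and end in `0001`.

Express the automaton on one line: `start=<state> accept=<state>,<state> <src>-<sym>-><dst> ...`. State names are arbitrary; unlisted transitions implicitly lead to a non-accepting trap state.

start=A accept=G A-0->A A-1->B B-0->C B-1->D C-0->E C-1->D D-0->D D-1->D E-0->F E-1->D F-0->F F-1->G G-0->D G-1->D

Run two small machines in parallel and take their product. The first has 4 states tracking the count of `1`s, saturating at 3; the second has 5 states tracking how much of the suffix `0001` has currently been matched. A product state is a pair (one from each), accepting exactly when both do. After merging equivalent states the machine shrinks.
With 7 states:
       0  1 
>  A   A  B 
   B   C  D 
   C   E  D 
   D   D  D 
   E   F  D 
   F   F  G 
 * G   D  D 
(> = start, * = accepting)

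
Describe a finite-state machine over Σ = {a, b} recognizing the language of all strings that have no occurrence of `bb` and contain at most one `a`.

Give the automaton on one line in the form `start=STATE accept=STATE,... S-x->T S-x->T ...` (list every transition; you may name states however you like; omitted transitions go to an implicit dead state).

start=s0 accept=s0,s1,s2,s4 s0-a->s1 s0-b->s2 s1-a->s3 s1-b->s4 s2-a->s1 s2-b->s3 s3-a->s3 s3-b->s3 s4-a->s3 s4-b->s3

Run two small machines in parallel and take their product. One (3 states) tracks partial matches of the forbidden pattern `bb`; the other (3 states) tracks the count of `a`s, saturating at 2. Each combined state is a pair, one component from each; accept when both components accept. After merging equivalent states the machine shrinks.
A 5-state machine:
        a   b  
>* s0   s1  s2 
 * s1   s3  s4 
 * s2   s1  s3 
   s3   s3  s3 
 * s4   s3  s3 
(> = start, * = accepting)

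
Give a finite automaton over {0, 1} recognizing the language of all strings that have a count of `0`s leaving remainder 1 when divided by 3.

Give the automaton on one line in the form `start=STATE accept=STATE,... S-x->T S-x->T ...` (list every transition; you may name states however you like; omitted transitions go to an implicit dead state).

start=s0 accept=s1 s0-0->s1 s0-1->s0 s1-0->s2 s1-1->s1 s2-0->s0 s2-1->s2

Keep the running count of `0`s modulo 3: each `0` advances along the cycle s0 → s1 → s2 → s0 while other symbols loop. Accept at s1.
With 3 states:
        0   1  
>  s0   s1  s0 
 * s1   s2  s1 
   s2   s0  s2 
(> = start, * = accepting)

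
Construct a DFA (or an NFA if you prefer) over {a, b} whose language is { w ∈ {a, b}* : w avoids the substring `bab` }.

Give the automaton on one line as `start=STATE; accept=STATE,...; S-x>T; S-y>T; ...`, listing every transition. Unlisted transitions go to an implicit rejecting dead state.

Track partial matches of the forbidden pattern `bab`. State s3 is a dead state reached once `bab` has occurred; every other state accepts. s0 means no part of `bab` is currently matched.
A 4-state machine:
        a   b  
>* s0   s0  s1 
 * s1   s2  s1 
 * s2   s0  s3 
   s3   s3  s3 
(> = start, * = accepting)

start=s0; accept=s0,s1,s2; s0-a>s0; s0-b>s1; s1-a>s2; s1-b>s1; s2-a>s0; s2-b>s3; s3-a>s3; s3-b>s3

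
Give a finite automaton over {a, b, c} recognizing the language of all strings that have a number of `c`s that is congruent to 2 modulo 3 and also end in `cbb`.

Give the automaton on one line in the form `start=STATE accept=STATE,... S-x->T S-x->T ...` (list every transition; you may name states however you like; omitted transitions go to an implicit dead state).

start=q0 accept=q9 q0-a->q0 q0-b->q0 q0-c->q1 q1-a->q2 q1-b->q3 q1-c->q4 q2-a->q2 q2-b->q2 q2-c->q4 q3-a->q2 q3-b->q5 q3-c->q4 q4-a->q6 q4-b->q7 q4-c->q8 q5-a->q2 q5-b->q2 q5-c->q4 q6-a->q6 q6-b->q6 q6-c->q8 q7-a->q6 q7-b->q9 q7-c->q8 q8-a->q0 q8-b->q10 q8-c->q1 q9-a->q6 q9-b->q6 q9-c->q8 q10-a->q0 q10-b->q11 q10-c->q1 q11-a->q0 q11-b->q0 q11-c->q1

Handle the two conditions separately and then intersect. The first has 3 states tracking the count of `c`s modulo 3; the second has 4 states tracking how much of the suffix `cbb` has currently been matched. A product state is a pair (one from each), accepting exactly when both do.
A 12-state machine:
          a    b    c  
>  q0     q0   q0   q1 
   q1     q2   q3   q4 
   q2     q2   q2   q4 
   q3     q2   q5   q4 
   q4     q6   q7   q8 
   q5     q2   q2   q4 
   q6     q6   q6   q8 
   q7     q6   q9   q8 
   q8     q0  q10   q1 
 * q9     q6   q6   q8 
   q10    q0  q11   q1 
   q11    q0   q0   q1 
(> = start, * = accepting)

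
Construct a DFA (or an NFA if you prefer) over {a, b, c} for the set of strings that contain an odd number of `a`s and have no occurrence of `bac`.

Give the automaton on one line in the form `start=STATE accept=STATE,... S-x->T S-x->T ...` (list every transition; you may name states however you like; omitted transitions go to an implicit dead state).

start=q0 accept=q1,q3,q4 q0-a->q1 q0-b->q2 q0-c->q0 q1-a->q0 q1-b->q3 q1-c->q1 q2-a->q4 q2-b->q2 q2-c->q0 q3-a->q5 q3-b->q3 q3-c->q1 q4-a->q0 q4-b->q3 q4-c->q6 q5-a->q1 q5-b->q2 q5-c->q7 q6-a->q7 q6-b->q6 q6-c->q6 q7-a->q6 q7-b->q7 q7-c->q7

Run two small machines in parallel and take their product. One (2 states) tracks the count of `a`s modulo 2; the other (4 states) tracks partial matches of the forbidden pattern `bac`. Each combined state is a pair, one component from each; accept when both components accept.
8 states suffice.
        a   b   c  
>  q0   q1  q2  q0 
 * q1   q0  q3  q1 
   q2   q4  q2  q0 
 * q3   q5  q3  q1 
 * q4   q0  q3  q6 
   q5   q1  q2  q7 
   q6   q7  q6  q6 
   q7   q6  q7  q7 
(> = start, * = accepting)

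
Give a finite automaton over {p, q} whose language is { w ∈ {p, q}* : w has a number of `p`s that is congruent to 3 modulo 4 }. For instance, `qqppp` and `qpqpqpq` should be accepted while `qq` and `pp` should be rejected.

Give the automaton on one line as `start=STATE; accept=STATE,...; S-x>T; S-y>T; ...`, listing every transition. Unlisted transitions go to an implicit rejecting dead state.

start=A; accept=D; A-p>B; A-q>A; B-p>C; B-q>B; C-p>D; C-q>C; D-p>A; D-q>D

The only thing that matters is how many `p`s have appeared, reduced mod 4. Use one state per residue: A for 0, …, D for 3. Reading `p` moves to the next residue; anything else stays put. D is accepting.
A 4-state machine:
       p  q 
>  A   B  A 
   B   C  B 
   C   D  C 
 * D   A  D 
(> = start, * = accepting)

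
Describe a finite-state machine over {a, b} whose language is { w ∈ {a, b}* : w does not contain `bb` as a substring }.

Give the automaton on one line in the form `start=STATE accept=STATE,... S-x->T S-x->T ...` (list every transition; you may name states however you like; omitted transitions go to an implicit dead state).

start=s0 accept=s0,s1 s0-a->s0 s0-b->s1 s1-a->s0 s1-b->s2 s2-a->s2 s2-b->s2

Track partial matches of the forbidden pattern `bb`. State s2 is a dead state reached once `bb` has occurred; every other state accepts. s0 means no part of `bb` is currently matched.
A 3-state machine:
        a   b  
>* s0   s0  s1 
 * s1   s0  s2 
   s2   s2  s2 
(> = start, * = accepting)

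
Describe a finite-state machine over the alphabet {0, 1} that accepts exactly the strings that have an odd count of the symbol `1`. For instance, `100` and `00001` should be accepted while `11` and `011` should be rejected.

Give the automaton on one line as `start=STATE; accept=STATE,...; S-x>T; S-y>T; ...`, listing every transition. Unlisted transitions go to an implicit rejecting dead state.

The only thing that matters is how many `1`s have appeared, reduced mod 2. Use one state per residue: q0 for 0, …, q1 for 1. Reading `1` moves to the next residue; anything else stays put. q1 is accepting.
        0   1  
>  q0   q0  q1 
 * q1   q1  q0 
(> = start, * = accepting)

start=q0; accept=q1; q0-0>q0; q0-1>q1; q1-0>q1; q1-1>q0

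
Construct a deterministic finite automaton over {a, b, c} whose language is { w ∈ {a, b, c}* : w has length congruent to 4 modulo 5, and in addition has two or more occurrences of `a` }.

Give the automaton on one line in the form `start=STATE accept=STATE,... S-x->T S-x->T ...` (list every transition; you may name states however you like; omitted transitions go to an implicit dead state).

Build one automaton per condition and run them in lockstep. One (5 states) tracks the input length modulo 5; the other (4 states) tracks the count of `a`s, saturating at 3. Each combined state is a pair, one component from each; accept when both components accept. After merging equivalent states the machine shrinks.
With 15 states:
          a    b    c  
>  q0     q1   q2   q2 
   q1     q3   q4   q4 
   q2     q4   q5   q5 
   q3     q6   q6   q6 
   q4     q6   q7   q7 
   q5     q7   q8   q8 
   q6     q9   q9   q9 
   q7     q9  q10  q10 
   q8    q10  q11  q11 
 * q9    q12  q12  q12 
   q10   q12  q13  q13 
   q11   q13   q0   q0 
   q12   q14  q14  q14 
   q13   q14   q1   q1 
   q14    q3   q3   q3 
(> = start, * = accepting)

start=q0 accept=q9 q0-a->q1 q0-b->q2 q0-c->q2 q1-a->q3 q1-b->q4 q1-c->q4 q2-a->q4 q2-b->q5 q2-c->q5 q3-a->q6 q3-b->q6 q3-c->q6 q4-a->q6 q4-b->q7 q4-c->q7 q5-a->q7 q5-b->q8 q5-c->q8 q6-a->q9 q6-b->q9 q6-c->q9 q7-a->q9 q7-b->q10 q7-c->q10 q8-a->q10 q8-b->q11 q8-c->q11 q9-a->q12 q9-b->q12 q9-c->q12 q10-a->q12 q10-b->q13 q10-c->q13 q11-a->q13 q11-b->q0 q11-c->q0 q12-a->q14 q12-b->q14 q12-c->q14 q13-a->q14 q13-b->q1 q13-c->q1 q14-a->q3 q14-b->q3 q14-c->q3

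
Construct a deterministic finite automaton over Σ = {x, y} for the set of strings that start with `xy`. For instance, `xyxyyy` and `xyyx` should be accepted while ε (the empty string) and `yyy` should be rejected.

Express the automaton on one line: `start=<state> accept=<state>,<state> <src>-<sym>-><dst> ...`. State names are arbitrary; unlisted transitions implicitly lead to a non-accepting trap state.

start=q0 accept=q2 q0-x->q1 q0-y->q3 q1-x->q3 q1-y->q2 q2-x->q2 q2-y->q2 q3-x->q3 q3-y->q3

Walk along `xy` while the input agrees: from q0 take `x` to q1, and so on. Any deviation drops to the rejecting sink q3. Once q2 is reached the prefix is confirmed and every continuation is accepted.
4 states suffice.
        x   y  
>  q0   q1  q3 
   q1   q3  q2 
 * q2   q2  q2 
   q3   q3  q3 
(> = start, * = accepting)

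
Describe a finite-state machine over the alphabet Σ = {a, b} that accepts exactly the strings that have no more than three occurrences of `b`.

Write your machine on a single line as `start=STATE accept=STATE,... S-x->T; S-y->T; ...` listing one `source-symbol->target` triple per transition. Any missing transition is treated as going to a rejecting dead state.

Only the number of `b`s matters, and only up to 4. Make a chain s0 → s1 → s2 → s3 → s4 advanced by each `b` (with s4 absorbing); every other symbol self-loops. The accepting set is {s0, s1, s2, s3}.
A 5-state machine:
        a   b  
>* s0   s0  s1 
 * s1   s1  s2 
 * s2   s2  s3 
 * s3   s3  s4 
   s4   s4  s4 
(> = start, * = accepting)

start=s0; accept=s0,s1,s2,s3; s0-a->s0; s0-b->s1; s1-a->s1; s1-b->s2; s2-a->s2; s2-b->s3; s3-a->s3; s3-b->s4; s4-a->s4; s4-b->s4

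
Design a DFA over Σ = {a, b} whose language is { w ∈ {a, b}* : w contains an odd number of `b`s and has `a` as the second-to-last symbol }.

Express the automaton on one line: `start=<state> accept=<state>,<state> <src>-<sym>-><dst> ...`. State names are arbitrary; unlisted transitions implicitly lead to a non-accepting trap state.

start=q0 accept=q3,q5 q0-a->q1 q0-b->q2 q1-a->q1 q1-b->q3 q2-a->q4 q2-b->q0 q3-a->q4 q3-b->q0 q4-a->q5 q4-b->q0 q5-a->q5 q5-b->q0

Run two small machines in parallel and take their product. One (2 states) tracks the count of `b`s modulo 2; the other (7 states) tracks the last 2 symbols read. Each combined state is a pair, one component from each; accept when both components accept. After merging equivalent states the machine shrinks.
6 states suffice.
        a   b  
>  q0   q1  q2 
   q1   q1  q3 
   q2   q4  q0 
 * q3   q4  q0 
   q4   q5  q0 
 * q5   q5  q0 
(> = start, * = accepting)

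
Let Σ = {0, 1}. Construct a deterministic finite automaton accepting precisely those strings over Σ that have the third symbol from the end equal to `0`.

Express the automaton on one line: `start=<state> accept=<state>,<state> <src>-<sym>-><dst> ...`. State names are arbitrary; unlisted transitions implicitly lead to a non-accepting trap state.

start=q0 accept=q7,q8,q9,q10 q0-0->q1 q0-1->q2 q1-0->q3 q1-1->q4 q2-0->q5 q2-1->q6 q3-0->q7 q3-1->q8 q4-0->q9 q4-1->q10 q5-0->q11 q5-1->q12 q6-0->q13 q6-1->q14 q7-0->q7 q7-1->q8 q8-0->q9 q8-1->q10 q9-0->q11 q9-1->q12 q10-0->q13 q10-1->q14 q11-0->q7 q11-1->q8 q12-0->q9 q12-1->q10 q13-0->q11 q13-1->q12 q14-0->q13 q14-1->q14

Because acceptance depends on a position counted from the end, the machine has to buffer the most recent 3 symbols. Make each state the string of the last up-to-3 symbols read; on input `x` shift the window left and append `x`. Accept when the buffered window has length 3 and begins with `0`.
A 15-state machine:
          0    1  
>  q0     q1   q2 
   q1     q3   q4 
   q2     q5   q6 
   q3     q7   q8 
   q4     q9  q10 
   q5    q11  q12 
   q6    q13  q14 
 * q7     q7   q8 
 * q8     q9  q10 
 * q9    q11  q12 
 * q10   q13  q14 
   q11    q7   q8 
   q12    q9  q10 
   q13   q11  q12 
   q14   q13  q14 
(> = start, * = accepting)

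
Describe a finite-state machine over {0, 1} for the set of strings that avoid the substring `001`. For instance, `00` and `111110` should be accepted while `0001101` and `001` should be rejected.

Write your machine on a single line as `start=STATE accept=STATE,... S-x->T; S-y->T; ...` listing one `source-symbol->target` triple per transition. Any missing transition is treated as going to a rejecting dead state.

This is the complement of 'contains `001`'. Use the same substring-matching states — q0 through q3 holding how much of `001` has just been matched — but flip the accepting set: everything except the trap q3 accepts.
A 4-state machine:
        0   1  
>* q0   q1  q0 
 * q1   q2  q0 
 * q2   q2  q3 
   q3   q3  q3 
(> = start, * = accepting)

start=q0; accept=q0,q1,q2; q0-0->q1; q0-1->q0; q1-0->q2; q1-1->q0; q2-0->q2; q2-1->q3; q3-0->q3; q3-1->q3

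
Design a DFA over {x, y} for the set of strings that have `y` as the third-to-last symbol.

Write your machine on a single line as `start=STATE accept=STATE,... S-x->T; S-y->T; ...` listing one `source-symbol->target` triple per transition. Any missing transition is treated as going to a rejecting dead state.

start=q0; accept=q11,q12,q13,q14; q0-x->q1; q0-y->q2; q1-x->q3; q1-y->q4; q2-x->q5; q2-y->q6; q3-x->q7; q3-y->q8; q4-x->q9; q4-y->q10; q5-x->q11; q5-y->q12; q6-x->q13; q6-y->q14; q7-x->q7; q7-y->q8; q8-x->q9; q8-y->q10; q9-x->q11; q9-y->q12; q10-x->q13; q10-y->q14; q11-x->q7; q11-y->q8; q12-x->q9; q12-y->q10; q13-x->q11; q13-y->q12; q14-x->q13; q14-y->q14

Because acceptance depends on a position counted from the end, the machine has to buffer the most recent 3 symbols. Make each state the string of the last up-to-3 symbols read; on input `x` shift the window left and append `x`. Accept when the buffered window has length 3 and begins with `y`.
15 states suffice.
          x    y  
>  q0     q1   q2 
   q1     q3   q4 
   q2     q5   q6 
   q3     q7   q8 
   q4     q9  q10 
   q5    q11  q12 
   q6    q13  q14 
   q7     q7   q8 
   q8     q9  q10 
   q9    q11  q12 
   q10   q13  q14 
 * q11    q7   q8 
 * q12    q9  q10 
 * q13   q11  q12 
 * q14   q13  q14 
(> = start, * = accepting)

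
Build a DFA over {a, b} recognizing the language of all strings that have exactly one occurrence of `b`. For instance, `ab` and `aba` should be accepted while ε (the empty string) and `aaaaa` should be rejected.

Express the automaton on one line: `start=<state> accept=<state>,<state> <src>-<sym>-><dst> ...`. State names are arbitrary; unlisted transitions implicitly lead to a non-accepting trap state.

Count `b`s, saturating at 2: state q0 means no `b` yet, q1 means one `b` seen, q2 means more than one. Each `b` increments (capped at q2); other symbols loop. Accept from {q1}.
A 3-state machine:
        a   b  
>  q0   q0  q1 
 * q1   q1  q2 
   q2   q2  q2 
(> = start, * = accepting)

start=q0 accept=q1 q0-a->q0 q0-b->q1 q1-a->q1 q1-b->q2 q2-a->q2 q2-b->q2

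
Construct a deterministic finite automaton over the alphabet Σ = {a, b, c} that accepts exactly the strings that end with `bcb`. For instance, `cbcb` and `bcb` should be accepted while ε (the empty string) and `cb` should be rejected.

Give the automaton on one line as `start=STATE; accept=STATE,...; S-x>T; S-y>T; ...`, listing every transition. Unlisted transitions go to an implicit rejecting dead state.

start=q0; accept=q3; q0-a>q0; q0-b>q1; q0-c>q0; q1-a>q0; q1-b>q1; q1-c>q2; q2-a>q0; q2-b>q3; q2-c>q0; q3-a>q0; q3-b>q1; q3-c>q2

Let each state record the length of the longest suffix of the input read so far that is also a prefix of `bcb`. q1 means the last symbol is `b`; q2 means the last 2 symbols are `bc`; q3 means the last 3 symbols are `bcb`. Accept only at q3, where the string currently ends in `bcb`.
4 states suffice.
        a   b   c  
>  q0   q0  q1  q0 
   q1   q0  q1  q2 
   q2   q0  q3  q0 
 * q3   q0  q1  q2 
(> = start, * = accepting)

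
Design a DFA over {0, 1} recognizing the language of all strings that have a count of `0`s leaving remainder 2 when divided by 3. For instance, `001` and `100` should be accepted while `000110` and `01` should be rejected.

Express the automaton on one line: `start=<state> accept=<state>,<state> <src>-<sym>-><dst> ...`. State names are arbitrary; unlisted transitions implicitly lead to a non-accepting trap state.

start=S0 accept=S2 S0-0->S1 S0-1->S0 S1-0->S2 S1-1->S1 S2-0->S0 S2-1->S2

Keep the running count of `0`s modulo 3: each `0` advances along the cycle S0 → S1 → S2 → S0 while other symbols loop. Accept at S2.
3 states suffice.
        0   1  
>  S0   S1  S0 
   S1   S2  S1 
 * S2   S0  S2 
(> = start, * = accepting)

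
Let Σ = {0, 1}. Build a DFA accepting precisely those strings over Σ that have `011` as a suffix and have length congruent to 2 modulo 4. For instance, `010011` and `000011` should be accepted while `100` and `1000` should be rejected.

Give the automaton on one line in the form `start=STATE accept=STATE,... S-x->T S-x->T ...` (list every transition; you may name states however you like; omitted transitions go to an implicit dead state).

start=q0 accept=q6 q0-0->q1 q0-1->q1 q1-0->q2 q1-1->q2 q2-0->q3 q2-1->q3 q3-0->q4 q3-1->q0 q4-0->q1 q4-1->q5 q5-0->q2 q5-1->q6 q6-0->q3 q6-1->q3

Run two small machines in parallel and take their product. The first has 4 states tracking how much of the suffix `011` has currently been matched; the second has 4 states tracking the input length modulo 4. A product state is a pair (one from each), accepting exactly when both do. Equivalent product states are then merged.
7 states suffice.
        0   1  
>  q0   q1  q1 
   q1   q2  q2 
   q2   q3  q3 
   q3   q4  q0 
   q4   q1  q5 
   q5   q2  q6 
 * q6   q3  q3 
(> = start, * = accepting)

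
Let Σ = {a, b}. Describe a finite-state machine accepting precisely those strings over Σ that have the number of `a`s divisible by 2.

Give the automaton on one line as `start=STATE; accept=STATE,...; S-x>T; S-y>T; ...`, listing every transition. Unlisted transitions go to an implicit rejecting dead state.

start=q0; accept=q0; q0-a>q1; q0-b>q0; q1-a>q0; q1-b>q1

Keep the running count of `a`s modulo 2: each `a` advances along the cycle q0 → q1 → q0 while other symbols loop. Accept at q0.
A 2-state machine:
        a   b  
>* q0   q1  q0 
   q1   q0  q1 
(> = start, * = accepting)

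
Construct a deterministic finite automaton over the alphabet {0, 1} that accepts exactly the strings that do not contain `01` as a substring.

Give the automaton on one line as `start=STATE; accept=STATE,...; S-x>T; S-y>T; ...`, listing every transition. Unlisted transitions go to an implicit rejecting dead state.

start=S0; accept=S0,S1; S0-0>S1; S0-1>S0; S1-0>S1; S1-1>S2; S2-0>S2; S2-1>S2

This is the complement of 'contains `01`'. Use the same substring-matching states — S0 through S2 holding how much of `01` has just been matched — but flip the accepting set: everything except the trap S2 accepts.
3 states suffice.
        0   1  
>* S0   S1  S0 
 * S1   S1  S2 
   S2   S2  S2 
(> = start, * = accepting)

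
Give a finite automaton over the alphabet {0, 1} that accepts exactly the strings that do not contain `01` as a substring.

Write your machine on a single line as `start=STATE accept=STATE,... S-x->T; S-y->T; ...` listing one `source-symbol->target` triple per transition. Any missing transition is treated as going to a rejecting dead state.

This is the complement of 'contains `01`'. Use the same substring-matching states — A through C holding how much of `01` has just been matched — but flip the accepting set: everything except the trap C accepts.
With 3 states:
       0  1 
>* A   B  A 
 * B   B  C 
   C   C  C 
(> = start, * = accepting)

start=A; accept=A,B; A-0->B; A-1->A; B-0->B; B-1->C; C-0->C; C-1->C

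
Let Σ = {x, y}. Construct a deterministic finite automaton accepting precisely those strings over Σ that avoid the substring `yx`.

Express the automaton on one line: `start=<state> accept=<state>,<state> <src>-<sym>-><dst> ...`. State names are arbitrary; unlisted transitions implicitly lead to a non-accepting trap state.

Track partial matches of the forbidden pattern `yx`. State q2 is a dead state reached once `yx` has occurred; every other state accepts. q0 means no part of `yx` is currently matched.
A 3-state machine:
        x   y  
>* q0   q0  q1 
 * q1   q2  q1 
   q2   q2  q2 
(> = start, * = accepting)

start=q0 accept=q0,q1 q0-x->q0 q0-y->q1 q1-x->q2 q1-y->q1 q2-x->q2 q2-y->q2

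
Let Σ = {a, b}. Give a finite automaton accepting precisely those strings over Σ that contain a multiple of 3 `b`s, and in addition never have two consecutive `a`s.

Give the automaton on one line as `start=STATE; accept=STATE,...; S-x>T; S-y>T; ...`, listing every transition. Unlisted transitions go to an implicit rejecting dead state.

Build one automaton per condition and run them in lockstep. One (3 states) tracks the count of `b`s modulo 3; the other (3 states) tracks partial matches of the forbidden pattern `aa`. Each combined state is a pair, one component from each; accept when both components accept. After merging equivalent states the machine shrinks.
With 7 states:
        a   b  
>* q0   q1  q2 
 * q1   q3  q2 
   q2   q4  q5 
   q3   q3  q3 
   q4   q3  q5 
   q5   q6  q0 
   q6   q3  q0 
(> = start, * = accepting)

start=q0; accept=q0,q1; q0-a>q1; q0-b>q2; q1-a>q3; q1-b>q2; q2-a>q4; q2-b>q5; q3-a>q3; q3-b>q3; q4-a>q3; q4-b>q5; q5-a>q6; q5-b>q0; q6-a>q3; q6-b>q0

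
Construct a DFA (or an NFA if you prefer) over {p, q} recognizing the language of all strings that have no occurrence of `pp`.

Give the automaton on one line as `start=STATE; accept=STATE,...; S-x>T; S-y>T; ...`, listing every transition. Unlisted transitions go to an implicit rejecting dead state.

Track partial matches of the forbidden pattern `pp`. State S2 is a dead state reached once `pp` has occurred; every other state accepts. S0 means no part of `pp` is currently matched.
        p   q  
>* S0   S1  S0 
 * S1   S2  S0 
   S2   S2  S2 
(> = start, * = accepting)

start=S0; accept=S0,S1; S0-p>S1; S0-q>S0; S1-p>S2; S1-q>S0; S2-p>S2; S2-q>S2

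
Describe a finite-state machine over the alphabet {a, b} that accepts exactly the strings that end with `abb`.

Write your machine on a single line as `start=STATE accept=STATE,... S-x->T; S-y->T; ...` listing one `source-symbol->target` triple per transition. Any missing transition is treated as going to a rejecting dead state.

start=S0; accept=S3; S0-a->S1; S0-b->S0; S1-a->S1; S1-b->S2; S2-a->S1; S2-b->S3; S3-a->S1; S3-b->S0

Remember how much of `abb` the current input suffix matches. State S0 means no match yet; S1 means the last symbol is `a`; S2 means the last 2 symbols are `ab`; S3 means the last 3 symbols are `abb`. Only S3 accepts. On a mismatch, fall back to the longest proper suffix that is still a prefix of `abb`.
4 states suffice.
        a   b  
>  S0   S1  S0 
   S1   S1  S2 
   S2   S1  S3 
 * S3   S1  S0 
(> = start, * = accepting)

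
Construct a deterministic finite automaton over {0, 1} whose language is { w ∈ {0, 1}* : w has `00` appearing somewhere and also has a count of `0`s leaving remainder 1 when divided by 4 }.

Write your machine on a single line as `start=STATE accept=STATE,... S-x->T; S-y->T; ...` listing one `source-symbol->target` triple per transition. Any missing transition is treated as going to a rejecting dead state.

Build one automaton per condition and run them in lockstep. The first has 3 states tracking whether and how much of `00` has been seen; the second has 4 states tracking the count of `0`s modulo 4. A product state is a pair (one from each), accepting exactly when both do.
A 12-state machine:
          0    1  
>  S0     S1   S0 
   S1     S2   S3 
   S2     S4   S2 
   S3     S5   S3 
   S4     S6   S4 
   S5     S4   S7 
   S6     S8   S6 
   S7     S9   S7 
 * S8     S2   S8 
   S9     S6  S10 
   S10   S11  S10 
   S11    S8   S0 
(> = start, * = accepting)

start=S0; accept=S8; S0-0->S1; S0-1->S0; S1-0->S2; S1-1->S3; S2-0->S4; S2-1->S2; S3-0->S5; S3-1->S3; S4-0->S6; S4-1->S4; S5-0->S4; S5-1->S7; S6-0->S8; S6-1->S6; S7-0->S9; S7-1->S7; S8-0->S2; S8-1->S8; S9-0->S6; S9-1->S10; S10-0->S11; S10-1->S10; S11-0->S8; S11-1->S0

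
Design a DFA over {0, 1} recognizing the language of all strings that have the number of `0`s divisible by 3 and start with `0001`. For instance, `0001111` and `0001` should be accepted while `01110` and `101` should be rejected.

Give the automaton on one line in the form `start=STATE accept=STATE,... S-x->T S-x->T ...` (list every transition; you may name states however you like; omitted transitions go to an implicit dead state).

start=A accept=F A-0->B A-1->C B-0->D B-1->C C-0->C C-1->C D-0->E D-1->C E-0->C E-1->F F-0->G F-1->F G-0->H G-1->G H-0->F H-1->H

Handle the two conditions separately and then intersect. One (3 states) tracks the count of `0`s modulo 3; the other (6 states) tracks whether the input so far still matches the prefix `0001`. Each combined state is a pair, one component from each; accept when both components accept. After merging equivalent states the machine shrinks.
With 8 states:
       0  1 
>  A   B  C 
   B   D  C 
   C   C  C 
   D   E  C 
   E   C  F 
 * F   G  F 
   G   H  G 
   H   F  H 
(> = start, * = accepting)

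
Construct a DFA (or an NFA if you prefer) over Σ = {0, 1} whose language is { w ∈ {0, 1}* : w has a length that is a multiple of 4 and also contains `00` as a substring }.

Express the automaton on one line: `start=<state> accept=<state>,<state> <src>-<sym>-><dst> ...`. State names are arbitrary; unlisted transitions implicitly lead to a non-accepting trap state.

start=s0 accept=s9 s0-0->s1 s0-1->s2 s1-0->s3 s1-1->s4 s2-0->s5 s2-1->s4 s3-0->s6 s3-1->s6 s4-0->s7 s4-1->s8 s5-0->s6 s5-1->s8 s6-0->s9 s6-1->s9 s7-0->s9 s7-1->s0 s8-0->s10 s8-1->s0 s9-0->s11 s9-1->s11 s10-0->s11 s10-1->s2 s11-0->s3 s11-1->s3

Build one automaton per condition and run them in lockstep. The first has 4 states tracking the input length modulo 4; the second has 3 states tracking whether and how much of `00` has been seen. A product state is a pair (one from each), accepting exactly when both do.
          0    1  
>  s0     s1   s2 
   s1     s3   s4 
   s2     s5   s4 
   s3     s6   s6 
   s4     s7   s8 
   s5     s6   s8 
   s6     s9   s9 
   s7     s9   s0 
   s8    s10   s0 
 * s9    s11  s11 
   s10   s11   s2 
   s11    s3   s3 
(> = start, * = accepting)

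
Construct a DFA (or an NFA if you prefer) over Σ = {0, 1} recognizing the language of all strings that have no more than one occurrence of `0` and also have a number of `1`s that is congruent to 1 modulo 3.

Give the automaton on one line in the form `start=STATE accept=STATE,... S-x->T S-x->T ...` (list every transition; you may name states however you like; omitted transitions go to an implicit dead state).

Build one automaton per condition and run them in lockstep. One (3 states) tracks the count of `0`s, saturating at 2; the other (3 states) tracks the count of `1`s modulo 3. Each combined state is a pair, one component from each; accept when both components accept.
9 states suffice.
        0   1  
>  s0   s1  s2 
   s1   s3  s4 
 * s2   s4  s5 
   s3   s3  s6 
 * s4   s6  s7 
   s5   s7  s0 
   s6   s6  s8 
   s7   s8  s1 
   s8   s8  s3 
(> = start, * = accepting)

start=s0 accept=s2,s4 s0-0->s1 s0-1->s2 s1-0->s3 s1-1->s4 s2-0->s4 s2-1->s5 s3-0->s3 s3-1->s6 s4-0->s6 s4-1->s7 s5-0->s7 s5-1->s0 s6-0->s6 s6-1->s8 s7-0->s8 s7-1->s1 s8-0->s8 s8-1->s3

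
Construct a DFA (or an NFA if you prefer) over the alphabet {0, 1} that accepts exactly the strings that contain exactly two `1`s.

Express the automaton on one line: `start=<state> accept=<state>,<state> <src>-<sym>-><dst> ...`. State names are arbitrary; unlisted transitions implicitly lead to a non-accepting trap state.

Only the number of `1`s matters, and only up to 3. Make a chain S0 → S1 → S2 → S3 advanced by each `1` (with S3 absorbing); every other symbol self-loops. The accepting set is {S2}.
        0   1  
>  S0   S0  S1 
   S1   S1  S2 
 * S2   S2  S3 
   S3   S3  S3 
(> = start, * = accepting)

start=S0 accept=S2 S0-0->S0 S0-1->S1 S1-0->S1 S1-1->S2 S2-0->S2 S2-1->S3 S3-0->S3 S3-1->S3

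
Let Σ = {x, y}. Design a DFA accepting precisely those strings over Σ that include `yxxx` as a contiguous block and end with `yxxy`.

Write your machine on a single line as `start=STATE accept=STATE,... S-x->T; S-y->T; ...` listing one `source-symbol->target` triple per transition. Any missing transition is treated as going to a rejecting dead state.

start=s0; accept=s8; s0-x->s0; s0-y->s1; s1-x->s2; s1-y->s1; s2-x->s3; s2-y->s1; s3-x->s4; s3-y->s1; s4-x->s4; s4-y->s5; s5-x->s6; s5-y->s5; s6-x->s7; s6-y->s5; s7-x->s4; s7-y->s8; s8-x->s6; s8-y->s5

Handle the two conditions separately and then intersect. The first has 5 states tracking whether and how much of `yxxx` has been seen; the second has 5 states tracking how much of the suffix `yxxy` has currently been matched. A product state is a pair (one from each), accepting exactly when both do. Minimizing collapses redundant product states.
        x   y  
>  s0   s0  s1 
   s1   s2  s1 
   s2   s3  s1 
   s3   s4  s1 
   s4   s4  s5 
   s5   s6  s5 
   s6   s7  s5 
   s7   s4  s8 
 * s8   s6  s5 
(> = start, * = accepting)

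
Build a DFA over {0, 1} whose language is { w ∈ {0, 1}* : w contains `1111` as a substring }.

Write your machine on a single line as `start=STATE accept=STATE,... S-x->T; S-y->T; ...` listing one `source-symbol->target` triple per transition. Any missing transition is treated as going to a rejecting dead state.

start=A; accept=E; A-0->A; A-1->B; B-0->A; B-1->C; C-0->A; C-1->D; D-0->A; D-1->E; E-0->E; E-1->E

Track how much of `1111` has been matched so far: state A is no progress, E is the absorbing accept state reached once `1111` has occurred. Intermediate states record partial matches; on a mismatch, fall back to the longest reusable overlap.
       0  1 
>  A   A  B 
   B   A  C 
   C   A  D 
   D   A  E 
 * E   E  E 
(> = start, * = accepting)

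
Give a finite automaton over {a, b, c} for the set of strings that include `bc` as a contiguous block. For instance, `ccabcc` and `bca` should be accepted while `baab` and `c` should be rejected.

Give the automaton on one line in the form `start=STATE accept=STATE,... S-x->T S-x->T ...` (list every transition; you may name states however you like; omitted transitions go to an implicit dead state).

States s0..s1 record the length of the longest prefix of `bc` that matches the current input suffix. Reaching s2 means `bc` has been seen, and we stay there forever. Accept from s2.
A 3-state machine:
        a   b   c  
>  s0   s0  s1  s0 
   s1   s0  s1  s2 
 * s2   s2  s2  s2 
(> = start, * = accepting)

start=s0 accept=s2 s0-a->s0 s0-b->s1 s0-c->s0 s1-a->s0 s1-b->s1 s1-c->s2 s2-a->s2 s2-b->s2 s2-c->s2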